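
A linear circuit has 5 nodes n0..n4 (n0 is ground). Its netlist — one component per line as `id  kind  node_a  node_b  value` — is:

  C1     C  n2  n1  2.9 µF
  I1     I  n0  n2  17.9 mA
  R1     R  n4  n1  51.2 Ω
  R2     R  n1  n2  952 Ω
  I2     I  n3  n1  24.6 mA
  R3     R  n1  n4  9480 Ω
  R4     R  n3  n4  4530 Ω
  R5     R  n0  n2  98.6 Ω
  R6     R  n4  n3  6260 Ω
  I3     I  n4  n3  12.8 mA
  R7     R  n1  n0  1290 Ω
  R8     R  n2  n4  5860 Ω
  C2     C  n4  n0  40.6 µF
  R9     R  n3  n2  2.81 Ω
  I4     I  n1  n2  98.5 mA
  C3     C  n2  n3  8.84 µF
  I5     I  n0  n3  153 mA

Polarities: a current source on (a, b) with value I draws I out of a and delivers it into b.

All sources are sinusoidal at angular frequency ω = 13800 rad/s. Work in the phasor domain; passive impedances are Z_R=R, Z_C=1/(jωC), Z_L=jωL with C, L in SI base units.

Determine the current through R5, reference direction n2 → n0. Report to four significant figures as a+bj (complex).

0.06665-0.03213j A

Apply KCL at each of the 4 non-ground nodes and solve the resulting linear system.
Node n1: branches {C1, R1, R2, I2, R3, R7, I4} → V_1 = 5.605+1.485j
Node n2: branches {C1, I1, R2, R5, R8, R9, I4, C3} → V_2 = 6.572-3.168j
Node n3: branches {I2, R4, R6, I3, R9, C3, I5} → V_3 = 6.922-3.284j
Node n4: branches {R1, R3, R4, R6, I3, R8, C2} → V_4 = 0.05528-0.1783j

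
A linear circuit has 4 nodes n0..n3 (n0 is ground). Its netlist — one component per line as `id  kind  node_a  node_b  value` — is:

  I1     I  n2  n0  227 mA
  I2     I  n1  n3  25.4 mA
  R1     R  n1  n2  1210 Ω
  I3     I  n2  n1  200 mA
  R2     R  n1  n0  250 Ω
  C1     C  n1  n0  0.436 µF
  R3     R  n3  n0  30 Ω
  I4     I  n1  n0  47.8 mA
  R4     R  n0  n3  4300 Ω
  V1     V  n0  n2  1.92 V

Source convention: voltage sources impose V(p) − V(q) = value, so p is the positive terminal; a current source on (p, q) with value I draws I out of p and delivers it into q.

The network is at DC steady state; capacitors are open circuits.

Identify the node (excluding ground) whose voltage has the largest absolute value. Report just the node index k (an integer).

1

Element admittances at DC:
  I1: injects 0.227 A into n0 (from n2)
  I2: injects 0.0254 A into n3 (from n1)
  Y(R1) = 0.0008264 S between n1,n2
  I3: injects 0.2 A into n1 (from n2)
  Y(R2) = 0.004000 S between n1,n0
  Y(C1) = 0.000 S between n1,n0
  Y(R3) = 0.03333 S between n3,n0
  I4: injects 0.0478 A into n0 (from n1)
  Y(R4) = 0.0002326 S between n0,n3
  V1: constraint V(n0)−V(n2) = 1.92
Assemble and solve the 4×4 MNA system:
  V(n1)=25.94  V(n2)=-1.920  V(n3)=0.7567
  i(V1)=0.4040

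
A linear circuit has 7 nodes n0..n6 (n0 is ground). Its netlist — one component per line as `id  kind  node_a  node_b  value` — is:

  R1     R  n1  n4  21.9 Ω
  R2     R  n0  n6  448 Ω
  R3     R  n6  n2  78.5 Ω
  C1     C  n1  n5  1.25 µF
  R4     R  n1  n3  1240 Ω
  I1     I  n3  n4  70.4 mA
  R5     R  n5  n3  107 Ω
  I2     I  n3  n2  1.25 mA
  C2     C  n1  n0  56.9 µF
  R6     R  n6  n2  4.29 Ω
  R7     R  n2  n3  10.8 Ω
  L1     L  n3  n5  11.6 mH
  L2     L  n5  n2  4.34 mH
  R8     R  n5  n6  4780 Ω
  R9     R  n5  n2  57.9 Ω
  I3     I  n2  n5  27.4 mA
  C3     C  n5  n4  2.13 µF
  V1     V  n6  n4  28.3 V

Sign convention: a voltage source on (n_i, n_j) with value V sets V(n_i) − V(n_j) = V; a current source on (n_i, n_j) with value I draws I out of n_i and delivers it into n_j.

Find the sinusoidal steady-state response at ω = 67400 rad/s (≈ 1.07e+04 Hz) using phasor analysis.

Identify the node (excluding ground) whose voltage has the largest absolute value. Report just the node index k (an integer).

6

Element admittances at ω=67400 rad/s:
  Y(R1) = 0.04566+0.000j S between n1,n4
  Y(R2) = 0.002232+0.000j S between n0,n6
  Y(R3) = 0.01274+0.000j S between n6,n2
  Y(C1) = 0.000+0.08425j S between n1,n5
  Y(R4) = 0.0008065+0.000j S between n1,n3
  I1: injects 0.0704 A into n4 (from n3)
  Y(R5) = 0.009346+0.000j S between n5,n3
  I2: injects 0.00125 A into n2 (from n3)
  Y(C2) = 0.000+3.835j S between n1,n0
  Y(R6) = 0.2331+0.000j S between n6,n2
  Y(R7) = 0.09259+0.000j S between n2,n3
  Y(L1) = 0.000-0.001279j S between n3,n5
  Y(L2) = 0.000-0.003419j S between n5,n2
  Y(R8) = 0.0002092+0.000j S between n5,n6
  Y(R9) = 0.01727+0.000j S between n5,n2
  I3: injects 0.0274 A into n5 (from n2)
  Y(C3) = 0.000+0.1436j S between n5,n4
  V1: constraint V(n6)−V(n4) = 28.3
Assemble and solve the 7×7 MNA system:
  V(n1)=-0.001955+0.01468j  V(n2)=22.19+3.350j  V(n3)=19.08+3.208j  V(n4)=-3.073+3.360j  V(n5)=-1.934-0.7987j  V(n6)=25.23+3.360j
  i(V1)=-0.8076-0.01069j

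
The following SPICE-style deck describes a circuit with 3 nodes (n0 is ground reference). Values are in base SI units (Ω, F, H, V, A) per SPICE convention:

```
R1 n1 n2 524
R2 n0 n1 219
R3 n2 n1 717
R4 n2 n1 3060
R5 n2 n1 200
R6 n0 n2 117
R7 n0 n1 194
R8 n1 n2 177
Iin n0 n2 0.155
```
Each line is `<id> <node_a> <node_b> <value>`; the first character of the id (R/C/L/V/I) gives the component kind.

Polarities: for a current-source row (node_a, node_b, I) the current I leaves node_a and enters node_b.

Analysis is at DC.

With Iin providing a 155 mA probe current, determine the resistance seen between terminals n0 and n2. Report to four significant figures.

R_eq = 69.78 Ω

Element admittances at DC:
  Y(R1) = 0.001908 S between n1,n2
  Y(R2) = 0.004566 S between n0,n1
  Y(R3) = 0.001395 S between n2,n1
  Y(R4) = 0.0003268 S between n2,n1
  Y(R5) = 0.005000 S between n2,n1
  Y(R6) = 0.008547 S between n0,n2
  Y(R7) = 0.005155 S between n0,n1
  Y(R8) = 0.005650 S between n1,n2
  Iin: injects 0.155 A into n2 (from n0)
Assemble and solve the 2×2 MNA system:
  V(n1)=6.435  V(n2)=10.82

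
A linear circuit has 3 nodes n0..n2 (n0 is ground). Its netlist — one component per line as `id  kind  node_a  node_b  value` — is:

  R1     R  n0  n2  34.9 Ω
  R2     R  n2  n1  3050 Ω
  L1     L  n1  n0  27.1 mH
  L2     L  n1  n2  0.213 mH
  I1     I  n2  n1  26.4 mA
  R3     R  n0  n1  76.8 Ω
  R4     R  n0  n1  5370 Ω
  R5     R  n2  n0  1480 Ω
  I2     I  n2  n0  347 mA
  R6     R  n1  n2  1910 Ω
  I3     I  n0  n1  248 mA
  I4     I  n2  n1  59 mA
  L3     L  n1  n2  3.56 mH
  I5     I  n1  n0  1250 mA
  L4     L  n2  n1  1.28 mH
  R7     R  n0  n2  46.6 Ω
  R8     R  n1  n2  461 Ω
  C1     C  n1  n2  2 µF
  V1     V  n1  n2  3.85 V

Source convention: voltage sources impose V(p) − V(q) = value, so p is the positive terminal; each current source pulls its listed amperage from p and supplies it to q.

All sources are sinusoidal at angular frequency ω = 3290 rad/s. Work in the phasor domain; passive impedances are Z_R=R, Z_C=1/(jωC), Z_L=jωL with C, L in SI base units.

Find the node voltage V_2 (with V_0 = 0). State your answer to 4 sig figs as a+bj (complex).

Element admittances at ω=3290 rad/s:
  Y(R1) = 0.02865+0.000j S between n0,n2
  Y(R2) = 0.0003279+0.000j S between n2,n1
  Y(L1) = 0.000-0.01122j S between n1,n0
  Y(L2) = 0.000-1.427j S between n1,n2
  I1: injects 0.0264 A into n1 (from n2)
  Y(R3) = 0.01302+0.000j S between n0,n1
  Y(R4) = 0.0001862+0.000j S between n0,n1
  Y(R5) = 0.0006757+0.000j S between n2,n0
  I2: injects 0.347 A into n0 (from n2)
  Y(R6) = 0.0005236+0.000j S between n1,n2
  I3: injects 0.248 A into n1 (from n0)
  I4: injects 0.059 A into n1 (from n2)
  Y(L3) = 0.000-0.08538j S between n1,n2
  I5: injects 1.25 A into n0 (from n1)
  Y(L4) = 0.000-0.2375j S between n2,n1
  Y(R7) = 0.02146+0.000j S between n0,n2
  Y(R8) = 0.002169+0.000j S between n1,n2
  Y(C1) = 0.000+0.006580j S between n1,n2
  V1: constraint V(n1)−V(n2) = 3.85
Assemble and solve the 3×3 MNA system:
  V(n1)=-17.49-3.065j  V(n2)=-21.34-3.065j
  i(V1)=-0.6629+6.556j

-21.34-3.065j V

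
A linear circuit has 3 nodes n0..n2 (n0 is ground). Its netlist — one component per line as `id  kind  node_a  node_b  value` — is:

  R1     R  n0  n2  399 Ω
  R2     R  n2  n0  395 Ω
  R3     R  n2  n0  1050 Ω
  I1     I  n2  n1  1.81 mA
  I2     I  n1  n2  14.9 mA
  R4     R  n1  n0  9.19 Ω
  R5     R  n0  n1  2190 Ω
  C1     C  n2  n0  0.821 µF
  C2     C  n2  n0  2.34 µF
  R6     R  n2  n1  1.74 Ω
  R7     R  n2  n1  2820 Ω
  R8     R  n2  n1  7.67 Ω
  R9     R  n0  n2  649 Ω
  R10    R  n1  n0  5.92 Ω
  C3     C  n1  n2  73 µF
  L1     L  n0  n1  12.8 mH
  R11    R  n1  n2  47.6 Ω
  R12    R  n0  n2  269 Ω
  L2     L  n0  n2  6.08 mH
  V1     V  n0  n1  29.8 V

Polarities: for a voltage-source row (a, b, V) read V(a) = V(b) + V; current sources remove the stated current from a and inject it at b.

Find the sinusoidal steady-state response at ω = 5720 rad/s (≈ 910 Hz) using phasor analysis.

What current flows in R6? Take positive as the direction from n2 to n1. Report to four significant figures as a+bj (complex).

MNA unknowns: 2 node voltages V₁..V_2 plus 1 source current (V1)
R1: Y=0.002506+0.000j on G[0,2]
R2: Y=0.002532+0.000j on G[2,0]
R3: Y=0.0009524+0.000j on G[2,0]
I1: z[2]−=0.00181, z[1]+=0.00181
I2: z[1]−=0.0149, z[2]+=0.0149
R4: Y=0.1088+0.000j on G[1,0]
R5: Y=0.0004566+0.000j on G[0,1]
C1: Y=0.000+0.004696j on G[2,0]
C2: Y=0.000+0.01338j on G[2,0]
R6: Y=0.5747+0.000j on G[2,1]
R7: Y=0.0003546+0.000j on G[2,1]
R8: Y=0.1304+0.000j on G[2,1]
R9: Y=0.001541+0.000j on G[0,2]
R10: Y=0.1689+0.000j on G[1,0]
C3: Y=0.000+0.4176j on G[1,2]
L1: Y=0.000-0.01366j on G[0,1]
R11: Y=0.02101+0.000j on G[1,2]
R12: Y=0.003717+0.000j on G[0,2]
L2: Y=0.000-0.02875j on G[0,2]
V1: row V0−V1=29.8, i_V1 at 0,1
solve → V1=-29.80+0.000j, V2=-29.62-0.5303j
aux → i_V1=-8.629+0.7172j

0.1033-0.3047j A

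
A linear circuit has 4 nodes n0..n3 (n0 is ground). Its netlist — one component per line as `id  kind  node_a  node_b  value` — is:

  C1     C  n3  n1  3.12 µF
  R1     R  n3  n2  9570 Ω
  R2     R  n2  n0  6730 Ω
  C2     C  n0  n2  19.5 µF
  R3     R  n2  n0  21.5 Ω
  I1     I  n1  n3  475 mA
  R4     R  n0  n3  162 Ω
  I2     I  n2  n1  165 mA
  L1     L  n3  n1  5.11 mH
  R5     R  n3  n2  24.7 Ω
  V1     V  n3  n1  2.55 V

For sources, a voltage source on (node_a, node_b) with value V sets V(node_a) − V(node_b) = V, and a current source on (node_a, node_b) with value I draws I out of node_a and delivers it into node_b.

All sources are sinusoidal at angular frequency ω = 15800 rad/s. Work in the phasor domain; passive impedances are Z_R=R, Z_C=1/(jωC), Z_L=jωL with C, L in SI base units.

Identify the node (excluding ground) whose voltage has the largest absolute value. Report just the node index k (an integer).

3

Apply KCL at each of the 3 non-ground nodes and solve the resulting linear system.
Node n1: branches {C1, I1, I2, L1, V1} → V_1 = 0.9683+0.05966j
Node n2: branches {R1, R2, C2, R3, I2, R5} → V_2 = -0.01160+0.06873j
Node n3: branches {C1, R1, I1, R4, L1, R5, V1} → V_3 = 3.518+0.05966j
Source currents: i(V1)=0.3100-0.09412j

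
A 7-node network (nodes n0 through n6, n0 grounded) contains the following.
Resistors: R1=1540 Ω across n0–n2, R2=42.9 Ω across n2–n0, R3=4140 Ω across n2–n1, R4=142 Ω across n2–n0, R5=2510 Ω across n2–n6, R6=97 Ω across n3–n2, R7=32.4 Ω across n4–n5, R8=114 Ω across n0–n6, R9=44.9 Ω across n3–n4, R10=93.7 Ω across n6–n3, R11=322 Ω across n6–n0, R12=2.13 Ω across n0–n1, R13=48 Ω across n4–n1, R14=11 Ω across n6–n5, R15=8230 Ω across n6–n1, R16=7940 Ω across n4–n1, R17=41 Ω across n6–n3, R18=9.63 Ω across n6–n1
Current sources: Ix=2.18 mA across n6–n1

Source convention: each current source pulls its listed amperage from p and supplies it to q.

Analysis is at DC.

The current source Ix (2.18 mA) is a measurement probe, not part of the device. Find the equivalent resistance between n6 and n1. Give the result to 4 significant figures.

R_eq = 7.478 Ω

Apply KCL at each of the 6 non-ground nodes and solve the resulting linear system.
Node n1: branches {R3, R12, R13, R15, R16, R18, Ix} → V_1 = 0.0005955
Node n2: branches {R1, R2, R3, R4, R5, R6} → V_2 = -0.003001
Node n3: branches {R6, R9, R10, R17} → V_3 = -0.01162
Node n4: branches {R7, R9, R13, R16} → V_4 = -0.009177
Node n5: branches {R7, R14} → V_5 = -0.01405
Node n6: branches {R5, R8, R10, R11, R14, R15, R17, R18, Ix} → V_6 = -0.01571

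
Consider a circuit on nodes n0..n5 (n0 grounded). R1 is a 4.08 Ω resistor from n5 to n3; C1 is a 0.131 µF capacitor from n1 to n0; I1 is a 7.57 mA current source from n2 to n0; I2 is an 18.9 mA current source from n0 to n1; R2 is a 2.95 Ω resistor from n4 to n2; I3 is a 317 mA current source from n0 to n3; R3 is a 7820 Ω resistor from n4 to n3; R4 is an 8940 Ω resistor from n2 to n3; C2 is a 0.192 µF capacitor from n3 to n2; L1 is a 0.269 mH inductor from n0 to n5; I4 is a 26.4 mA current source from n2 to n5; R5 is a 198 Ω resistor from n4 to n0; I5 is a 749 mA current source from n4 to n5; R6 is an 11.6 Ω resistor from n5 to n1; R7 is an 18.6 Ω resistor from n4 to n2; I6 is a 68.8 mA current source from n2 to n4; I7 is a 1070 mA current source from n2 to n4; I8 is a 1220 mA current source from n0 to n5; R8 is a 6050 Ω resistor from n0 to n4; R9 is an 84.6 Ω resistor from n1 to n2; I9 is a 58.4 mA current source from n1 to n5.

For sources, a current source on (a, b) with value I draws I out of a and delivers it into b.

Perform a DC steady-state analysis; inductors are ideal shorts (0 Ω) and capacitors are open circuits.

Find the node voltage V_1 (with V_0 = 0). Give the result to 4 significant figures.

-6.461 V

Apply KCL at each of the 5 non-ground nodes and solve the resulting linear system.
Node n1: branches {C1, I2, R6, R9, I9} → V_1 = -6.461
Node n2: branches {I1, R2, R4, C2, I4, R7, I6, I7, R9} → V_2 = -50.24
Node n3: branches {R1, I3, R3, R4, C2} → V_3 = 1.244
Node n4: branches {R2, R3, R5, I5, R7, I6, I7, R8} → V_4 = -48.58
Node n5: branches {R1, L1, I4, I5, R6, I8, I9} → V_5 = 0.000
Source currents: i(L1)=-1.802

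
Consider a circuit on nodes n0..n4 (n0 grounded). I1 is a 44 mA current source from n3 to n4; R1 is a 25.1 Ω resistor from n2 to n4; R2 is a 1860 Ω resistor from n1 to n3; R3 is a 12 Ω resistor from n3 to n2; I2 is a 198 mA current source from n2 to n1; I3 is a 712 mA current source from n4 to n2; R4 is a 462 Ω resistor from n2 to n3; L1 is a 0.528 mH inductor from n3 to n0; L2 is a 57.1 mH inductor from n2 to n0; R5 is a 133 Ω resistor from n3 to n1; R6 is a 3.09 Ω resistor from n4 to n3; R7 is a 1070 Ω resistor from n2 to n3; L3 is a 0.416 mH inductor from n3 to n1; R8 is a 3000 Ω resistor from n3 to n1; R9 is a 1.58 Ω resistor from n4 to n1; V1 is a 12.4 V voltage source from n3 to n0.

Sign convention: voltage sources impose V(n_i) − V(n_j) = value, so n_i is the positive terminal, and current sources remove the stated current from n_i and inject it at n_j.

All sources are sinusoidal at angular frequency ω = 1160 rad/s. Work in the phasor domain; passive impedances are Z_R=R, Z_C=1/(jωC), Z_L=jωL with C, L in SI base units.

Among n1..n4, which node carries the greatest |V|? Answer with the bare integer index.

2

MNA unknowns: 4 node voltages V₁..V_4 plus 1 source current (V1)
I1: z[3]−=0.044, z[4]+=0.044
R1: Y=0.03984+0.000j on G[2,4]
R2: Y=0.0005376+0.000j on G[1,3]
R3: Y=0.08333+0.000j on G[3,2]
I2: z[2]−=0.198, z[1]+=0.198
I3: z[4]−=0.712, z[2]+=0.712
R4: Y=0.002165+0.000j on G[2,3]
L1: Y=0.000-1.633j on G[3,0]
L2: Y=0.000-0.01510j on G[2,0]
R5: Y=0.007519+0.000j on G[3,1]
R6: Y=0.3236+0.000j on G[4,3]
R7: Y=0.0009346+0.000j on G[2,3]
L3: Y=0.000-2.072j on G[3,1]
R8: Y=0.0003333+0.000j on G[3,1]
R9: Y=0.6329+0.000j on G[4,1]
V1: row V3−V0=12.4, i_V1 at 3,0
solve → V1=12.37-0.06088j, V2=16.07+1.933j, V3=12.40+0.000j, V4=11.86+0.03863j
aux → i_V1=-0.02919+20.49j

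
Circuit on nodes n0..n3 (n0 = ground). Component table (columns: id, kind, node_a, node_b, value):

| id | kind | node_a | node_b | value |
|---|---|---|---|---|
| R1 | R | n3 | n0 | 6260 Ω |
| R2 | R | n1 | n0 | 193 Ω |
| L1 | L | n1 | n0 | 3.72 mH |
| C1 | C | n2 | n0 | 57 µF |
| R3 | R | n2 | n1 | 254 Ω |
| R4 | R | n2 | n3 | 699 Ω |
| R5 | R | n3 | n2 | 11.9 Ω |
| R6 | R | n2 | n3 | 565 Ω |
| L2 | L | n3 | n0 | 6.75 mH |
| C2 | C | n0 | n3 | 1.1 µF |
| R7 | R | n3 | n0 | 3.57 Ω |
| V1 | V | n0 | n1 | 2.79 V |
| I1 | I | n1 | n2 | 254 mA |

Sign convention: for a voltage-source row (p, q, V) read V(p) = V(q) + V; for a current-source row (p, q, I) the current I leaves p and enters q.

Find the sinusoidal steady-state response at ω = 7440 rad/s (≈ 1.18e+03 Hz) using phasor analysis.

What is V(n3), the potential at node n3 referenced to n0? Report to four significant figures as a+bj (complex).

0.02627-0.1317j V

MNA unknowns: 3 node voltages V₁..V_3 plus 1 source current (V1)
R1: Y=0.0001597+0.000j on G[3,0]
R2: Y=0.005181+0.000j on G[1,0]
L1: Y=0.000-0.03613j on G[1,0]
C1: Y=0.000+0.4241j on G[2,0]
R3: Y=0.003937+0.000j on G[2,1]
R4: Y=0.001431+0.000j on G[2,3]
R5: Y=0.08403+0.000j on G[3,2]
R6: Y=0.001770+0.000j on G[2,3]
L2: Y=0.000-0.01991j on G[3,0]
C2: Y=0.000+0.008184j on G[0,3]
R7: Y=0.2801+0.000j on G[3,0]
V1: row V0−V1=2.79, i_V1 at 0,1
I1: z[1]−=0.254, z[2]+=0.254
solve → V1=-2.790+0.000j, V2=0.09297-0.5585j, V3=0.02627-0.1317j
aux → i_V1=0.2282+0.1030j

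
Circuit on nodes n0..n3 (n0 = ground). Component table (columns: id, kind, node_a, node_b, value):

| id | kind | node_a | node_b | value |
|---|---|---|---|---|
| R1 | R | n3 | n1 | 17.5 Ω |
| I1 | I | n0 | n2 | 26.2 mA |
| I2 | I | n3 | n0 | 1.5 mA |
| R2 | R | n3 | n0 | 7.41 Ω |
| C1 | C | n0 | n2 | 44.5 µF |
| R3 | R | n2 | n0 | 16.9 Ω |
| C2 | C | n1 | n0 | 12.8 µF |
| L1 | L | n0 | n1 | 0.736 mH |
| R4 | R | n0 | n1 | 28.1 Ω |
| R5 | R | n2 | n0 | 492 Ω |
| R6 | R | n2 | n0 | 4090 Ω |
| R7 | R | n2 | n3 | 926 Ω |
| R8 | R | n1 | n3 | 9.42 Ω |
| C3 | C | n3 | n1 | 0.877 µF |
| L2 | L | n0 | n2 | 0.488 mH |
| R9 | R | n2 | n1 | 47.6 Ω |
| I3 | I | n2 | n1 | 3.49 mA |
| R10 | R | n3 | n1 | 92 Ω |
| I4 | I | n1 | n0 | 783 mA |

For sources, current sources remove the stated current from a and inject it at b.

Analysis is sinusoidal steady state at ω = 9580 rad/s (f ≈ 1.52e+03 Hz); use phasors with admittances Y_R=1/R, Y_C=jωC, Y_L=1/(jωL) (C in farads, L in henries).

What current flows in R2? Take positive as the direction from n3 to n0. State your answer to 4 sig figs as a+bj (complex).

-0.4401-0.06249j A

MNA unknowns: 3 node voltages V₁..V_3
R1: Y=0.05714+0.000j on G[3,1]
I1: z[0]−=0.0262, z[2]+=0.0262
I2: z[3]−=0.0015, z[0]+=0.0015
R2: Y=0.1350+0.000j on G[3,0]
C1: Y=0.000+0.4263j on G[0,2]
R3: Y=0.05917+0.000j on G[2,0]
C2: Y=0.000+0.1226j on G[1,0]
L1: Y=0.000-0.1418j on G[0,1]
R4: Y=0.03559+0.000j on G[0,1]
R5: Y=0.002033+0.000j on G[2,0]
R6: Y=0.0002445+0.000j on G[2,0]
R7: Y=0.001080+0.000j on G[2,3]
R8: Y=0.1062+0.000j on G[1,3]
C3: Y=0.000+0.008402j on G[3,1]
L2: Y=0.000-0.2139j on G[0,2]
R9: Y=0.02101+0.000j on G[2,1]
I3: z[2]−=0.00349, z[1]+=0.00349
R10: Y=0.01087+0.000j on G[3,1]
I4: z[1]−=0.783, z[0]+=0.783
solve → V1=-5.810-0.7042j, V2=-0.2273+0.3949j, V3=-3.261-0.4631j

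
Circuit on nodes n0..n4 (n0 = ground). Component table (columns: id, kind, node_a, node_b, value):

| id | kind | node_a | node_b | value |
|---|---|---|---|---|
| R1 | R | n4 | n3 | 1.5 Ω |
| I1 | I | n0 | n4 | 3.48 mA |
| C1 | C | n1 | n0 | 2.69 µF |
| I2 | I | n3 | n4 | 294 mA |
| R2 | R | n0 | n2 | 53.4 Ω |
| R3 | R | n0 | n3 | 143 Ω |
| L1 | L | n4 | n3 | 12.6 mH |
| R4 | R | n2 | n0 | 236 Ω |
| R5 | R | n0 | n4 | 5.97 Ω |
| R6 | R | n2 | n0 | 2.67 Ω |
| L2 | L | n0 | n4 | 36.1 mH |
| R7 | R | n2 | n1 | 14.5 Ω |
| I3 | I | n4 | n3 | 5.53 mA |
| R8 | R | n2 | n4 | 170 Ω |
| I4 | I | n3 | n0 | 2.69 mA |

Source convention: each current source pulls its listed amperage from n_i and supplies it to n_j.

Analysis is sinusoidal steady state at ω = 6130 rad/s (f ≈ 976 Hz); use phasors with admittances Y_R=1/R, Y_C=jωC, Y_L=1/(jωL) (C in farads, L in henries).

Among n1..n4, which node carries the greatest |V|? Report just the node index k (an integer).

3

Apply KCL at each of the 4 non-ground nodes and solve the resulting linear system.
Node n1: branches {C1, R7} → V_1 = 0.0002889-6.847e-05j
Node n2: branches {R2, R4, R6, R7, R8} → V_2 = 0.0003053+6.097e-07j
Node n3: branches {R1, I2, R3, L1, I3, I4} → V_3 = -0.4111-0.007465j
Node n4: branches {R1, I1, I2, L1, R5, L2, I3, R8} → V_4 = 0.02113+0.0008517j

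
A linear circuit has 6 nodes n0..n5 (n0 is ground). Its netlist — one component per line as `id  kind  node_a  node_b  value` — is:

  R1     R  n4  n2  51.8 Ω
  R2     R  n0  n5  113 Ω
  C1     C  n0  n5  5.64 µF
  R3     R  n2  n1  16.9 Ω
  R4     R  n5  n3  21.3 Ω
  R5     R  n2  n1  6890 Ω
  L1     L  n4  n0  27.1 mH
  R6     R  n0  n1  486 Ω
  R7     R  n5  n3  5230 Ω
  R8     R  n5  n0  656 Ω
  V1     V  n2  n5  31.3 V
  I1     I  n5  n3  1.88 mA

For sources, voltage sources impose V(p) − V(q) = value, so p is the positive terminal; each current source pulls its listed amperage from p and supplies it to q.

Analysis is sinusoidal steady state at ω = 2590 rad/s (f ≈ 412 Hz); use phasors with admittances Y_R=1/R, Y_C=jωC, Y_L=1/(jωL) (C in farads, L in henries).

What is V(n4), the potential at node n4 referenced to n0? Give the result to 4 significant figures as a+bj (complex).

5.728+21.93j V

Element admittances at ω=2590 rad/s:
  Y(R1) = 0.01931+0.000j S between n4,n2
  Y(R2) = 0.008850+0.000j S between n0,n5
  Y(C1) = 0.000+0.01461j S between n0,n5
  Y(R3) = 0.05917+0.000j S between n2,n1
  Y(R4) = 0.04695+0.000j S between n5,n3
  Y(R5) = 0.0001451+0.000j S between n2,n1
  Y(L1) = 0.000-0.01425j S between n4,n0
  Y(R6) = 0.002058+0.000j S between n0,n1
  Y(R7) = 0.0001912+0.000j S between n5,n3
  Y(R8) = 0.001524+0.000j S between n5,n0
  V1: constraint V(n2)−V(n5) = 31.3
  I1: injects 0.00188 A into n3 (from n5)
Assemble and solve the 6×6 MNA system:
  V(n1)=21.17+17.10j  V(n2)=21.91+17.70j  V(n3)=-9.351+17.70j  V(n4)=5.728+21.93j  V(n5)=-9.391+17.70j
  i(V1)=-0.3559+0.04642j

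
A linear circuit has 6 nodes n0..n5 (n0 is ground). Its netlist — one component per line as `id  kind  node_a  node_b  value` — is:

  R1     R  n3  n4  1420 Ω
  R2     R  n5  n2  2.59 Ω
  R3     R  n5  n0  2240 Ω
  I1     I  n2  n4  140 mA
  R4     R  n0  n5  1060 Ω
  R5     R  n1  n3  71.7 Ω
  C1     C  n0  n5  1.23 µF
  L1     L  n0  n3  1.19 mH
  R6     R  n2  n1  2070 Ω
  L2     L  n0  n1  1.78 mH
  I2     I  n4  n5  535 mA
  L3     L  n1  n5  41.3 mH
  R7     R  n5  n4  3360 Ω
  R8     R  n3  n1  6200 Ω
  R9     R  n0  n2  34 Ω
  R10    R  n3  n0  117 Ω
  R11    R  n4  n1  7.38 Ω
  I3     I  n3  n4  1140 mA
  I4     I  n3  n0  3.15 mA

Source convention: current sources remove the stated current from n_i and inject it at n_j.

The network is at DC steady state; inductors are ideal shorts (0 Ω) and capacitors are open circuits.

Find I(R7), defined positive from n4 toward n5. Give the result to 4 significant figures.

0.001624 A

Apply KCL at each of the 5 non-ground nodes and solve the resulting linear system.
Node n1: branches {R5, R6, L2, L3, R8, R11} → V_1 = 0.000
Node n2: branches {R2, I1, R6, R9} → V_2 = -0.3365
Node n3: branches {R1, R5, L1, R8, R10, I3, I4} → V_3 = 0.000
Node n4: branches {R1, I1, I2, R7, R11, I3} → V_4 = 5.458
Node n5: branches {R2, R3, R4, C1, I2, L3, R7} → V_5 = 0.000
Source currents: i(L1)=1.139, i(L2)=-1.146, i(L3)=-0.4067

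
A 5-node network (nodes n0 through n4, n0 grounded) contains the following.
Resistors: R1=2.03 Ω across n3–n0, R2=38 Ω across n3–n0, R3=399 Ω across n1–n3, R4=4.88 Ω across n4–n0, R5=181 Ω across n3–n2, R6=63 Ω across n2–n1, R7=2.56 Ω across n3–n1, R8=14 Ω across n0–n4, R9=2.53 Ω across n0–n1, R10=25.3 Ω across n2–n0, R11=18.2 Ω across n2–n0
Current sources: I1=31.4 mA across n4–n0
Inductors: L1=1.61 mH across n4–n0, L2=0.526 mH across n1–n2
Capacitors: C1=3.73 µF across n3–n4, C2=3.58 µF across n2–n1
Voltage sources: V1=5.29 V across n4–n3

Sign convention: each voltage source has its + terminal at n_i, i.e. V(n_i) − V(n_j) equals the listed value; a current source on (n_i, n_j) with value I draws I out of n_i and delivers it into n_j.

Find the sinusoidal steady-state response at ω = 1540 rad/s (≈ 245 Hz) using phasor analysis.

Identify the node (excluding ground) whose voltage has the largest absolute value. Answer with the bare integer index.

4

MNA unknowns: 4 node voltages V₁..V_4 plus 1 source current (V1)
R1: Y=0.4926+0.000j on G[3,0]
I1: z[4]−=0.0314, z[0]+=0.0314
L1: Y=0.000-0.4033j on G[4,0]
R2: Y=0.02632+0.000j on G[3,0]
R3: Y=0.002506+0.000j on G[1,3]
R4: Y=0.2049+0.000j on G[4,0]
R5: Y=0.005525+0.000j on G[3,2]
R6: Y=0.01587+0.000j on G[2,1]
L2: Y=0.000-1.235j on G[1,2]
C1: Y=0.000+0.005744j on G[3,4]
R7: Y=0.3906+0.000j on G[3,1]
R8: Y=0.07143+0.000j on G[0,4]
C2: Y=0.000+0.005513j on G[2,1]
R9: Y=0.3953+0.000j on G[0,1]
R10: Y=0.03953+0.000j on G[2,0]
R11: Y=0.05495+0.000j on G[2,0]
V1: row V4−V3=5.29, i_V1 at 4,3
solve → V1=-0.8995+0.5802j, V2=-0.8525+0.6400j, V3=-1.993+1.308j, V4=3.297+1.308j
aux → i_V1=-1.470+0.9381j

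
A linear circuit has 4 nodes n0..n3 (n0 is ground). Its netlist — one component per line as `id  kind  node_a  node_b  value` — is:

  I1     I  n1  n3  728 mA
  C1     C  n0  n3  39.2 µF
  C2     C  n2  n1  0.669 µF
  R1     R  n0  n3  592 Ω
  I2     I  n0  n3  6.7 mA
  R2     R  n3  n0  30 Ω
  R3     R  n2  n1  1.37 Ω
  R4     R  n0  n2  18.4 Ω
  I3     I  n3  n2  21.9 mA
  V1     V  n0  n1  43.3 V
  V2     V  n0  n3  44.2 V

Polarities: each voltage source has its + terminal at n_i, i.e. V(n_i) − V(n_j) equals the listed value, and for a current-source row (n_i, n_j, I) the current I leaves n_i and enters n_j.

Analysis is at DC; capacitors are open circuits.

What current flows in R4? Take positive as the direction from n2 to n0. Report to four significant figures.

-2.189 A

Element admittances at DC:
  I1: injects 0.728 A into n3 (from n1)
  Y(C1) = 0.000 S between n0,n3
  Y(C2) = 0.000 S between n2,n1
  Y(R1) = 0.001689 S between n0,n3
  I2: injects 0.0067 A into n3 (from n0)
  Y(R2) = 0.03333 S between n3,n0
  Y(R3) = 0.7299 S between n2,n1
  Y(R4) = 0.05435 S between n0,n2
  I3: injects 0.0219 A into n2 (from n3)
  V1: constraint V(n0)−V(n1) = 43.3
  V2: constraint V(n0)−V(n3) = 44.2
Assemble and solve the 5×5 MNA system:
  V(n1)=-43.30  V(n2)=-40.27  V(n3)=-44.20
  i(V1)=-1.483  i(V2)=-2.261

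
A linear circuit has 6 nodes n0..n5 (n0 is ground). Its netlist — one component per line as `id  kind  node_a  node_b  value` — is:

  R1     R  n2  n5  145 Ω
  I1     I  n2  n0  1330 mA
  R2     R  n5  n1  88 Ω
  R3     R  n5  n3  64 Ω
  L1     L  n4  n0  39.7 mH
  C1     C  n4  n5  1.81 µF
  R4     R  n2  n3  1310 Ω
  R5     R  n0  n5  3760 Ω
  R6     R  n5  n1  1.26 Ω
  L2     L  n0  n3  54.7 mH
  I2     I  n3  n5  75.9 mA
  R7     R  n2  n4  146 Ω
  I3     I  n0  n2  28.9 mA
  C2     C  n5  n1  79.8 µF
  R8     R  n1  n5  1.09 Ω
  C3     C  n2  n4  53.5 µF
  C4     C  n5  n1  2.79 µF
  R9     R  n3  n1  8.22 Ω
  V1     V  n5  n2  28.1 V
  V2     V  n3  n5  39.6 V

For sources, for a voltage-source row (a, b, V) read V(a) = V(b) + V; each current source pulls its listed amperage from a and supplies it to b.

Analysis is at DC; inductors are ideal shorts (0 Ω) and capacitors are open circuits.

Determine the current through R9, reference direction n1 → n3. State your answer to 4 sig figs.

-4.500 A

Apply KCL at each of the 5 non-ground nodes and solve the resulting linear system.
Node n1: branches {R2, R6, C2, R8, C4, R9} → V_1 = -36.99
Node n2: branches {R1, I1, R4, R7, I3, C3, V1} → V_2 = -67.70
Node n3: branches {R3, R4, L2, I2, R9, V2} → V_3 = 0.000
Node n4: branches {L1, C1, R7, C3} → V_4 = 0.000
Node n5: branches {R1, R2, R3, C1, R5, R6, I2, C2, R8, C4, V1, V2} → V_5 = -39.60
Source currents: i(L1)=-0.4637, i(L2)=0.8269, i(V1)=0.5919, i(V2)=-4.419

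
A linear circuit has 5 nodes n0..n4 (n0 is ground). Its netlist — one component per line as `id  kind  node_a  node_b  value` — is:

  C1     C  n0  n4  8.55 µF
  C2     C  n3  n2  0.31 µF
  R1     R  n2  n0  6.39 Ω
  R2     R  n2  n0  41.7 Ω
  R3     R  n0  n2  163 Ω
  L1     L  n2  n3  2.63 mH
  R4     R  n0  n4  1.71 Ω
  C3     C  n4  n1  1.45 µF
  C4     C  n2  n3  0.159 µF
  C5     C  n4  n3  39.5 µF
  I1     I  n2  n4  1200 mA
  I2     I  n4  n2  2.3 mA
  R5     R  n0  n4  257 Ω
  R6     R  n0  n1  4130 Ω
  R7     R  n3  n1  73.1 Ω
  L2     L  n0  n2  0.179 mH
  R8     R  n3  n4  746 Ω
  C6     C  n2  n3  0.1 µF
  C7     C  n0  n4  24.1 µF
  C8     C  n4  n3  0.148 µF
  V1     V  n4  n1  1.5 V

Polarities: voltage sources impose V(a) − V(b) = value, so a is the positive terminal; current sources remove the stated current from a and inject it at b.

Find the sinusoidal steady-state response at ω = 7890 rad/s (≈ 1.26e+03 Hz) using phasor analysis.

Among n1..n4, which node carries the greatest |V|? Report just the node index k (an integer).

Element admittances at ω=7890 rad/s:
  Y(C1) = 0.000+0.06746j S between n0,n4
  Y(C2) = 0.000+0.002446j S between n3,n2
  Y(R1) = 0.1565+0.000j S between n2,n0
  Y(R2) = 0.02398+0.000j S between n2,n0
  Y(R3) = 0.006135+0.000j S between n0,n2
  Y(L1) = 0.000-0.04819j S between n2,n3
  Y(R4) = 0.5848+0.000j S between n0,n4
  Y(C3) = 0.000+0.01144j S between n4,n1
  Y(C4) = 0.000+0.001255j S between n2,n3
  Y(C5) = 0.000+0.3117j S between n4,n3
  I1: injects 1.2 A into n4 (from n2)
  I2: injects 0.0023 A into n2 (from n4)
  Y(R5) = 0.003891+0.000j S between n0,n4
  Y(R6) = 0.0002421+0.000j S between n0,n1
  Y(R7) = 0.01368+0.000j S between n3,n1
  Y(L2) = 0.000-0.7081j S between n0,n2
  Y(R8) = 0.001340+0.000j S between n3,n4
  Y(C6) = 0.000+0.0007890j S between n2,n3
  Y(C7) = 0.000+0.1901j S between n0,n4
  Y(C8) = 0.000+0.001168j S between n4,n3
  V1: constraint V(n4)−V(n1) = 1.5
Assemble and solve the 5×5 MNA system:
  V(n1)=0.1930-0.5725j  V(n2)=-0.2675-1.545j  V(n3)=1.997-0.3213j  V(n4)=1.693-0.5725j
  i(V1)=-0.02464-0.02074j

3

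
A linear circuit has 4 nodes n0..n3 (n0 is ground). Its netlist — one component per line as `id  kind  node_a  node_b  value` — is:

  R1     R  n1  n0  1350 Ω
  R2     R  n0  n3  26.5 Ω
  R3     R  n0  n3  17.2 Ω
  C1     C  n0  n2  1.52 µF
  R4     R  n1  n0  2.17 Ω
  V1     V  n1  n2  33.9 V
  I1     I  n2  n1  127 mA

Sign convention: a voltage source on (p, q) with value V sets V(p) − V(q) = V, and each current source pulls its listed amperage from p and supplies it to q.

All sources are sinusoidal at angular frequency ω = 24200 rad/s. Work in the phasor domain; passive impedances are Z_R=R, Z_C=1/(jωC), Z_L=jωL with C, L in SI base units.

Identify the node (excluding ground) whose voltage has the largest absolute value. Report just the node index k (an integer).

2

Element admittances at ω=24200 rad/s:
  Y(R1) = 0.0007407+0.000j S between n1,n0
  Y(R2) = 0.03774+0.000j S between n0,n3
  Y(R3) = 0.05814+0.000j S between n0,n3
  Y(C1) = 0.000+0.03678j S between n0,n2
  Y(R4) = 0.4608+0.000j S between n1,n0
  V1: constraint V(n1)−V(n2) = 33.9
  I1: injects 0.127 A into n1 (from n2)
Assemble and solve the 4×4 MNA system:
  V(n1)=0.2139+2.685j  V(n2)=-33.69+2.685j  V(n3)=0.000+0.000j
  i(V1)=0.02825-1.239j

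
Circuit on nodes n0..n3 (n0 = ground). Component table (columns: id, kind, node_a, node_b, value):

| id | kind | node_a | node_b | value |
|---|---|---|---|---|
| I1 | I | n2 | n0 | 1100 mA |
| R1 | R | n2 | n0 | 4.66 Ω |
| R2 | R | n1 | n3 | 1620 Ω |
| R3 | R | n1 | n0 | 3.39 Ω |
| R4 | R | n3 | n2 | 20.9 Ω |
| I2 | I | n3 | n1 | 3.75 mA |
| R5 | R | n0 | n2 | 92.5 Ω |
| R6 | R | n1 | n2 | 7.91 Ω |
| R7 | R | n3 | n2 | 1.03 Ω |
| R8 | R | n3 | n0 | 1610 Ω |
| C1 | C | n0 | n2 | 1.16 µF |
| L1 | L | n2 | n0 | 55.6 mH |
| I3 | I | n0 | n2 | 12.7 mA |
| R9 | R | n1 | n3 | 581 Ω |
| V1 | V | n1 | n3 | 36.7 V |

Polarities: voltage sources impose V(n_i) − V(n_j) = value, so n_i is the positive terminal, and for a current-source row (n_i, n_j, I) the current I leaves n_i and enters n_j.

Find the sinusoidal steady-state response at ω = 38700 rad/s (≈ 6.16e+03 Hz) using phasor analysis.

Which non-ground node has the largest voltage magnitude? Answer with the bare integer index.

Apply KCL at each of the 3 non-ground nodes and solve the resulting linear system.
Node n1: branches {R2, R3, I2, R6, R9, V1} → V_1 = 11.01+1.443j
Node n2: branches {I1, R1, R4, R5, R6, R7, C1, L1, I3} → V_2 = -18.81+1.815j
Node n3: branches {R2, R4, I2, R7, R8, R9, V1} → V_3 = -25.69+1.443j
Source currents: i(V1)=-7.102-0.3785j

3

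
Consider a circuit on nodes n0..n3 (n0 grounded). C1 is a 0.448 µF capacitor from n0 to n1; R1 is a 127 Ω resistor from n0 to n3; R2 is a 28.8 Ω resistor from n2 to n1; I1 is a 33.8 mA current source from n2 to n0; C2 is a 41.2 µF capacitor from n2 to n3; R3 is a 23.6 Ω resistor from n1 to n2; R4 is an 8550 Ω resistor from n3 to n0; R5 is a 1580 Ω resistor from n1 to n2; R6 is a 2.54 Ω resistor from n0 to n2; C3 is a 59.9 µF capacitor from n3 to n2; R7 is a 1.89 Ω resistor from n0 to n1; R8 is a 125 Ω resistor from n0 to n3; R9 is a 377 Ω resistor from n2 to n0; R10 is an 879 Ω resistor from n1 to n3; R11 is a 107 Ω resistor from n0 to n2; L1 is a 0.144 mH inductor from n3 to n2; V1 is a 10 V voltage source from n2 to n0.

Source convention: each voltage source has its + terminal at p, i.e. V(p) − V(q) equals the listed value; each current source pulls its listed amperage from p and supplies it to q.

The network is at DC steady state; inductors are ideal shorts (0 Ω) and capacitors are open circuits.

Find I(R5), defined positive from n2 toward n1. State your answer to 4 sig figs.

0.005508 A

Apply KCL at each of the 3 non-ground nodes and solve the resulting linear system.
Node n1: branches {C1, R2, R3, R5, R7, R10} → V_1 = 1.297
Node n2: branches {R2, I1, C2, R3, R5, R6, C3, R9, R11, L1, V1} → V_2 = 10.00
Node n3: branches {R1, C2, R4, C3, R8, R10, L1} → V_3 = 10.00
Source currents: i(L1)=-0.1698, i(V1)=-4.937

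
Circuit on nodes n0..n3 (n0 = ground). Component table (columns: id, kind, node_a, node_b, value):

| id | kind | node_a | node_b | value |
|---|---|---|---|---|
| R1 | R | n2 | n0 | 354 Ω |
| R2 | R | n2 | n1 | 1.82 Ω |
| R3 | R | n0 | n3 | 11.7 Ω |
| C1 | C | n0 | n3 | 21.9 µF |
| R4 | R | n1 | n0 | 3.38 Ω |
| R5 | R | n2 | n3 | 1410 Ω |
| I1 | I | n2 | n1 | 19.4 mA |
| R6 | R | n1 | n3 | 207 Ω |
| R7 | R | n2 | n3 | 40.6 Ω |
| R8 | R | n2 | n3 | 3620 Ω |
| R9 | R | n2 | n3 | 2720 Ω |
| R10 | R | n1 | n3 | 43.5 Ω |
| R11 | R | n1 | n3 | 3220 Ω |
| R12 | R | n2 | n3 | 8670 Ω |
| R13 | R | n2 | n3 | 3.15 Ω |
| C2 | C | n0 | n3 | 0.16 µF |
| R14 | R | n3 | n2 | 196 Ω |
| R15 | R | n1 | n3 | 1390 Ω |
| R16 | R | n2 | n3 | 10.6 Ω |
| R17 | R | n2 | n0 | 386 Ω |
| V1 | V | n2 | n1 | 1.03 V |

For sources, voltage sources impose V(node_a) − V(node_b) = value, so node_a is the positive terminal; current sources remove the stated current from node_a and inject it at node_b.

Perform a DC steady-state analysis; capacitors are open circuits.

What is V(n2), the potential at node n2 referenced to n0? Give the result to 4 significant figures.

MNA unknowns: 3 node voltages V₁..V_3 plus 1 source current (V1)
R1: Y=0.002825 on G[2,0]
R2: Y=0.5495 on G[2,1]
R3: Y=0.08547 on G[0,3]
C1: Y=0.000 on G[0,3]
R4: Y=0.2959 on G[1,0]
R5: Y=0.0007092 on G[2,3]
I1: z[2]−=0.0194, z[1]+=0.0194
R6: Y=0.004831 on G[1,3]
R7: Y=0.02463 on G[2,3]
R8: Y=0.0002762 on G[2,3]
R9: Y=0.0003676 on G[2,3]
R10: Y=0.02299 on G[1,3]
R11: Y=0.0003106 on G[1,3]
R12: Y=0.0001153 on G[2,3]
R13: Y=0.3175 on G[2,3]
C2: Y=0.000 on G[0,3]
R14: Y=0.005102 on G[3,2]
R15: Y=0.0007194 on G[1,3]
R16: Y=0.09434 on G[2,3]
R17: Y=0.002591 on G[2,0]
V1: row V2−V1=1.03, i_V1 at 2,1
solve → V1=-0.2022, V2=0.8278, V3=0.6475
aux → i_V1=-0.6697

0.8278 V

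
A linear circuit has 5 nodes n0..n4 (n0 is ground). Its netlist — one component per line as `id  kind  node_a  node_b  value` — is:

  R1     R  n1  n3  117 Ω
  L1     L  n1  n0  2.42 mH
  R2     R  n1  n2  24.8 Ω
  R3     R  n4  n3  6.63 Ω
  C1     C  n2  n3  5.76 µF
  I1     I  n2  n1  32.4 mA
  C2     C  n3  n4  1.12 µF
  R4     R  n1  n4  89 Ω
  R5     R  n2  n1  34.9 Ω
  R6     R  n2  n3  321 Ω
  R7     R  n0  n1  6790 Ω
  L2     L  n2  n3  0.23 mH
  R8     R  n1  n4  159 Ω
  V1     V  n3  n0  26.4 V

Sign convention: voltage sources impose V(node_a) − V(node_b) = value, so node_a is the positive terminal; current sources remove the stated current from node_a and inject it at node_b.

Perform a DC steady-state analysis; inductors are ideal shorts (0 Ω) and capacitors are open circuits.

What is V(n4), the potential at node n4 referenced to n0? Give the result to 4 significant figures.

23.65 V

Element admittances at DC:
  Y(R1) = 0.008547 S between n1,n3
  L1: short n1↔n0 (DC inductor)
  Y(R2) = 0.04032 S between n1,n2
  Y(R3) = 0.1508 S between n4,n3
  Y(C1) = 0.000 S between n2,n3
  I1: injects 0.0324 A into n1 (from n2)
  Y(C2) = 0.000 S between n3,n4
  Y(R4) = 0.01124 S between n1,n4
  Y(R5) = 0.02865 S between n2,n1
  Y(R6) = 0.003115 S between n2,n3
  Y(R7) = 0.0001473 S between n0,n1
  L2: short n2↔n3 (DC inductor)
  Y(R8) = 0.006289 S between n1,n4
  V1: constraint V(n3)−V(n0) = 26.4
Assemble and solve the 7×7 MNA system:
  V(n1)=0.000  V(n2)=26.40  V(n3)=26.40  V(n4)=23.65
  i(L1)=2.494  i(L2)=-1.853  i(V1)=-2.494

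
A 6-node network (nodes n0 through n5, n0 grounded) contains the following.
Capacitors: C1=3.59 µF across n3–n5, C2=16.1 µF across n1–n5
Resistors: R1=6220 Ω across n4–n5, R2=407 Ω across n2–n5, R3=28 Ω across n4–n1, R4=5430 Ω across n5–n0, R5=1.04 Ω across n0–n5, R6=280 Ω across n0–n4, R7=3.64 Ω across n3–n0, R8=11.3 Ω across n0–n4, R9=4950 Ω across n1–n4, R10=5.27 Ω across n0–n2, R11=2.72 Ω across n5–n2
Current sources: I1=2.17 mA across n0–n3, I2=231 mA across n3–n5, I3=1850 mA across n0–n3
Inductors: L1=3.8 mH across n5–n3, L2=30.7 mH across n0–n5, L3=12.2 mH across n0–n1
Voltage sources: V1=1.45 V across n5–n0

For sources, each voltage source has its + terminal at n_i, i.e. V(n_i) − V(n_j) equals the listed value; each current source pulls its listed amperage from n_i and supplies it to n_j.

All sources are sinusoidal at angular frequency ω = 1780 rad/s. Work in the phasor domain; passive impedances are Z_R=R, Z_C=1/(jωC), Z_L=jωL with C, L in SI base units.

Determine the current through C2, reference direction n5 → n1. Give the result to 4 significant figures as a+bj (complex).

MNA unknowns: 5 node voltages V₁..V_5 plus 1 source current (V1)
C1: Y=0.000+0.006390j on G[3,5]
R1: Y=0.0001608+0.000j on G[4,5]
R2: Y=0.002457+0.000j on G[2,5]
R3: Y=0.03571+0.000j on G[4,1]
I1: z[0]−=0.00217, z[3]+=0.00217
L1: Y=0.000-0.1478j on G[5,3]
L2: Y=0.000-0.01830j on G[0,5]
C2: Y=0.000+0.02866j on G[1,5]
R4: Y=0.0001842+0.000j on G[5,0]
R5: Y=0.9615+0.000j on G[0,5]
I2: z[3]−=0.231, z[5]+=0.231
R6: Y=0.003571+0.000j on G[0,4]
R7: Y=0.2747+0.000j on G[3,0]
R8: Y=0.08850+0.000j on G[0,4]
R9: Y=0.0002020+0.000j on G[1,4]
R10: Y=0.1898+0.000j on G[0,2]
R11: Y=0.3676+0.000j on G[5,2]
L3: Y=0.000-0.04605j on G[0,1]
I3: z[0]−=1.85, z[3]+=1.85
V1: row V5−V0=1.45, i_V1 at 5,0
solve → V1=-0.7428+1.108j, V2=0.9585+0.000j, V3=4.968+1.812j, V4=-0.2064+0.3105j, V5=1.450+0.000j
aux → i_V1=-1.121-0.5339j

0.03175+0.06284j A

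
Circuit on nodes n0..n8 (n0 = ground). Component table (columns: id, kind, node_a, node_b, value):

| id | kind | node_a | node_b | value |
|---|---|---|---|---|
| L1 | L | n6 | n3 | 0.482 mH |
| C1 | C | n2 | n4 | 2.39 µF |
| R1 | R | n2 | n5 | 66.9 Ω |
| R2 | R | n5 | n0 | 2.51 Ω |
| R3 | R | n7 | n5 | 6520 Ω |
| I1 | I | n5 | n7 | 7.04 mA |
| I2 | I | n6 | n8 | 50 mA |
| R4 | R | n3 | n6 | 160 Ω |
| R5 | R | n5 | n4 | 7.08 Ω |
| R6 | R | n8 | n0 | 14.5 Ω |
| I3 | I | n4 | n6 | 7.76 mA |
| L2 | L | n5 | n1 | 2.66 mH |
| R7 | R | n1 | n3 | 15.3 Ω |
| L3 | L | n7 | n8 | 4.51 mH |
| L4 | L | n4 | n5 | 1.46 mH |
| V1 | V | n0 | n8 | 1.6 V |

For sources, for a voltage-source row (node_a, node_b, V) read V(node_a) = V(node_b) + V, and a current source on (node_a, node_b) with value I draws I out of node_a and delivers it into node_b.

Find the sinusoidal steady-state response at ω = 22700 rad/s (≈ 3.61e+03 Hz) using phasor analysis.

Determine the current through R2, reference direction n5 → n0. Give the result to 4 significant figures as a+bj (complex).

-0.05726+0.0001140j A

Element admittances at ω=22700 rad/s:
  Y(L1) = 0.000-0.09140j S between n6,n3
  Y(C1) = 0.000+0.05425j S between n2,n4
  Y(R1) = 0.01495+0.000j S between n2,n5
  Y(R2) = 0.3984+0.000j S between n5,n0
  Y(R3) = 0.0001534+0.000j S between n7,n5
  I1: injects 0.00704 A into n7 (from n5)
  I2: injects 0.05 A into n8 (from n6)
  Y(R4) = 0.006250+0.000j S between n3,n6
  Y(R5) = 0.1412+0.000j S between n5,n4
  Y(R6) = 0.06897+0.000j S between n8,n0
  I3: injects 0.00776 A into n6 (from n4)
  Y(L2) = 0.000-0.01656j S between n5,n1
  Y(R7) = 0.06536+0.000j S between n1,n3
  Y(L3) = 0.000-0.009768j S between n7,n8
  Y(L4) = 0.000-0.03017j S between n4,n5
  V1: constraint V(n0)−V(n8) = 1.6
Assemble and solve the 9×9 MNA system:
  V(n1)=-0.1437-2.550j  V(n2)=-0.1868-0.01984j  V(n3)=-0.7900-2.550j  V(n4)=-0.1923-0.007970j  V(n5)=-0.1437+0.0002861j  V(n6)=-0.8215-3.010j  V(n7)=-1.588+0.7434j  V(n8)=-1.600+0.000j
  i(V1)=-0.1676+0.0001140j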